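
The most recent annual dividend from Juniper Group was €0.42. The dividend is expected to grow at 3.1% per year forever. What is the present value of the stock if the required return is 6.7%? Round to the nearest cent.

D₁ = D₀ × (1 + g) = €0.42 × 1.031 = €0.4330
Growing perpetuity: P = D₁ / (r − g) = €0.4330 / (0.067 − 0.031) = €12.03

€12.03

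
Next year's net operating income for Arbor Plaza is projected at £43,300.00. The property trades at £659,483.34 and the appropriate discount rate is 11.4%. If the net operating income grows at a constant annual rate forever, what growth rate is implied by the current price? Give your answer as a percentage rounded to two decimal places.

P = D₁/(r−g) ⇒ g = r − D₁/P = 0.114 − £43,300.00/£659,483.34 = 0.048343

4.83%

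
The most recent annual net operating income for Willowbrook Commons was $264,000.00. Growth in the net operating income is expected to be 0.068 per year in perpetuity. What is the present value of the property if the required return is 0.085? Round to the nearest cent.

$16585411.76

D₁ = D₀ × (1 + g) = $264,000.00 × 1.068 = $281,952.0000
Growing perpetuity: P = D₁ / (r − g) = $281,952.0000 / (0.085 − 0.068) = $16,585,411.76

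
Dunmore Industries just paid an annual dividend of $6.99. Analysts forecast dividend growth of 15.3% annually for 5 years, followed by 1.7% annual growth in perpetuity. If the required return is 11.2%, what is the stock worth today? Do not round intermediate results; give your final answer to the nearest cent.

D_1 = 8.05947
D_2 = 9.29257
D_3 = 10.71433
D_4 = 12.35362
D_5 = 14.24373
Terminal value at year 5: TV = D_5×(1+g_2)/(r−g_2) = 14.48587/0.095 = 152.48287
P_0 = D_1/(1+r)^1 + D_2/(1+r)^2 + D_3/(1+r)^3 + D_4/(1+r)^4 + D_5/(1+r)^5 + TV/(1+r)^5
    = 7.24772 + 7.51495 + 7.79203 + 8.07933 + 8.37722 + 89.68031 = 128.69157

$128.69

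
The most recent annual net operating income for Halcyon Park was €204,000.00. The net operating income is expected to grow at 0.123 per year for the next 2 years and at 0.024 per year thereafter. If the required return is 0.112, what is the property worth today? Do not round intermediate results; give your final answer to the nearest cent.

D_1 = 229092.00000
D_2 = 257270.31600
Terminal value at year 2: TV = D_2×(1+g_2)/(r−g_2) = 263444.80358/0.088 = 2993690.94982
P_0 = D_1/(1+r)^1 + D_2/(1+r)^2 + TV/(1+r)^2
    = 206017.98561 + 208055.93331 + 2421014.49671 = 2835088.41563

€2835088.42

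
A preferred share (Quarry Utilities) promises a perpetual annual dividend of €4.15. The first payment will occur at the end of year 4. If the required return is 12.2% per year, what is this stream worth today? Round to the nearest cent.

€24.08

Value at end of year 3: C / r = €4.15 / 0.122 = €34.0164
Discount to today: PV = €34.0164 / (1 + 0.122)^3 = €34.0164 / 1.412468 = €24.08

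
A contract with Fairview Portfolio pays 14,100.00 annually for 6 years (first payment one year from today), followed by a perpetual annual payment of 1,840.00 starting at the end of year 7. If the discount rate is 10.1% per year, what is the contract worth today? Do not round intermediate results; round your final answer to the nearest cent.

71457.21

PV of 6-year annuity: 14,100.00 × [1 − (1+0.101)^−6] / 0.101 = 61229.63331
Perpetuity value at year 6: 1,840.00 / 0.101 = 18217.82178
PV of perpetuity: 18217.82178 / (1+0.101)^6 = 10227.57176
Total PV = 61229.63331 + 10227.57176 = 71457.20507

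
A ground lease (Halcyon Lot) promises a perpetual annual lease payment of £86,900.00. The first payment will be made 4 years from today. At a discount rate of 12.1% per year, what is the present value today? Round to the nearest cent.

Value at end of year 3: C / r = £86,900.00 / 0.121 = £718,181.8182
Discount to today: PV = £718,181.8182 / (1 + 0.121)^3 = £718,181.8182 / 1.408695 = £509,820.82

£509820.82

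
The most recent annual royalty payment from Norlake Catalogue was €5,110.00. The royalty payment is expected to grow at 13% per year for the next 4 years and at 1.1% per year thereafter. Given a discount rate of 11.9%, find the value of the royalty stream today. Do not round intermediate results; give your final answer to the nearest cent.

€70691.40

D_1 = 5774.30000
D_2 = 6524.95900
D_3 = 7373.20367
D_4 = 8331.72015
Terminal value at year 4: TV = D_4×(1+g_2)/(r−g_2) = 8423.36907/0.108 = 77994.15804
P_0 = D_1/(1+r)^1 + D_2/(1+r)^2 + D_3/(1+r)^3 + D_4/(1+r)^4 + TV/(1+r)^4
    = 5160.23235 + 5210.95849 + 5262.18329 + 5313.91163 + 49744.11722 = 70691.40298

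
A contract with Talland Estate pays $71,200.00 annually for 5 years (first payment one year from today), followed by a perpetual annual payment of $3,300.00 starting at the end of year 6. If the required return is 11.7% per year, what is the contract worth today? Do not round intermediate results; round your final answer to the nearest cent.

PV of 5-year annuity: $71,200.00 × [1 − (1+0.117)^−5] / 0.117 = 258579.06439
Perpetuity value at year 5: $3,300.00 / 0.117 = 28205.12821
PV of perpetuity: 28205.12821 / (1+0.117)^5 = 16220.42438
Total PV = 258579.06439 + 16220.42438 = 274799.48877

$274799.49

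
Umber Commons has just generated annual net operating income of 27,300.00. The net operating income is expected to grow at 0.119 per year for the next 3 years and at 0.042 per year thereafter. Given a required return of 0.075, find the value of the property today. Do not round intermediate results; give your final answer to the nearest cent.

D_1 = 30548.70000
D_2 = 34183.99530
D_3 = 38251.89074
Terminal value at year 3: TV = D_3×(1+g_2)/(r−g_2) = 39858.47015/0.033 = 1207832.42884
P_0 = D_1/(1+r)^1 + D_2/(1+r)^2 + D_3/(1+r)^3 + TV/(1+r)^3
    = 28417.39535 + 29580.52595 + 30791.26376 + 972257.47979 = 1061046.66485

1061046.66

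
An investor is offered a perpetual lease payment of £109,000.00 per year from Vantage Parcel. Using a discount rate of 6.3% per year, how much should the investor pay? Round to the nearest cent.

Level perpetuity: PV = C / r = £109,000.00 / 0.063 = £1,730,158.73

£1730158.73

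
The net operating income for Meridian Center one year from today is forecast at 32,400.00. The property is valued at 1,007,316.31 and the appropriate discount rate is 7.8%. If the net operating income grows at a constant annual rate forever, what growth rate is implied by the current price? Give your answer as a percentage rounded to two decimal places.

4.58%

P = D₁/(r−g) ⇒ g = r − D₁/P = 0.078 − 32,400.00/1,007,316.31 = 0.045835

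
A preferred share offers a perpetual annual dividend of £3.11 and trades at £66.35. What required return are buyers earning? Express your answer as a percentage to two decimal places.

P = C/r ⇒ r = C/P = £3.11/£66.35 = 0.046873

4.69%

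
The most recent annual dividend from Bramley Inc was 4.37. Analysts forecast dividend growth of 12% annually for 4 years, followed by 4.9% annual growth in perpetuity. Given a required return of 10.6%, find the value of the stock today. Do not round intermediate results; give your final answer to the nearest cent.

102.61

D_1 = 4.89440
D_2 = 5.48173
D_3 = 6.13954
D_4 = 6.87628
Terminal value at year 4: TV = D_4×(1+g_2)/(r−g_2) = 7.21322/0.057 = 126.54767
P_0 = D_1/(1+r)^1 + D_2/(1+r)^2 + D_3/(1+r)^3 + D_4/(1+r)^4 + TV/(1+r)^4
    = 4.42532 + 4.48133 + 4.53806 + 4.59550 + 84.57337 = 102.61358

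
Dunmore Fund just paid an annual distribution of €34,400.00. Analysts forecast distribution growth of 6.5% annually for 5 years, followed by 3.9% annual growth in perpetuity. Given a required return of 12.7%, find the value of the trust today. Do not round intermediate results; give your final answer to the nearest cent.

€451680.61

D_1 = 36636.00000
D_2 = 39017.34000
D_3 = 41553.46710
D_4 = 44254.44246
D_5 = 47130.98122
Terminal value at year 5: TV = D_5×(1+g_2)/(r−g_2) = 48969.08949/0.088 = 556466.92601
P_0 = D_1/(1+r)^1 + D_2/(1+r)^2 + D_3/(1+r)^3 + D_4/(1+r)^4 + D_5/(1+r)^5 + TV/(1+r)^5
    = 32507.54215 + 30719.19466 + 29029.23010 + 27432.23607 + 25923.09797 + 306069.30447 = 451680.60543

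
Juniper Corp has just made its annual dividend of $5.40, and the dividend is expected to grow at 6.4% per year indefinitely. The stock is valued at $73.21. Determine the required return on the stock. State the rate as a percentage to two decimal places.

14.25%

D₁ = $5.40 × 1.064 = $5.7456
P = D₁/(r − g) ⇒ r = D₁/P + g = $5.7456/$73.21 + 0.064 = 0.078481 + 0.064 = 0.142481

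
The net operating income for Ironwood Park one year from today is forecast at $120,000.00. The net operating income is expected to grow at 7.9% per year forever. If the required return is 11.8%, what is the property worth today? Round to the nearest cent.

Growing perpetuity: P = D₁ / (r − g) = $120,000.0000 / (0.118 − 0.079) = $3,076,923.08

$3076923.08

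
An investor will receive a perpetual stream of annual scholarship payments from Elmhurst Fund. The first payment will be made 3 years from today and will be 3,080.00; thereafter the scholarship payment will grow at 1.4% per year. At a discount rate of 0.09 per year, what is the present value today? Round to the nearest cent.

Value at end of year 2: C₁ / (r − g) = 3,080.00 / (0.09 − 0.014) = 40,526.3158
Discount to today: PV = 40,526.3158 / (1 + 0.09)^2 = 40,526.3158 / 1.188100 = 34,110.19

34110.19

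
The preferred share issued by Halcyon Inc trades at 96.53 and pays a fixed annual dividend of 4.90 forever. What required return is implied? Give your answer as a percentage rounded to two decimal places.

P = C/r ⇒ r = C/P = 4.90/96.53 = 0.050761

5.08%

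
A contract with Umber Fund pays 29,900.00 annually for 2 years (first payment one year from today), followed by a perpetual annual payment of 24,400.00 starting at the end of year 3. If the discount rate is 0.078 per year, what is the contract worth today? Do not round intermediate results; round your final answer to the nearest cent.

322655.43

PV of 2-year annuity: 29,900.00 × [1 − (1+0.078)^−2] / 0.078 = 53466.18661
Perpetuity value at year 2: 24,400.00 / 0.078 = 312820.51282
PV of perpetuity: 312820.51282 / (1+0.078)^2 = 269189.24348
Total PV = 53466.18661 + 269189.24348 = 322655.43009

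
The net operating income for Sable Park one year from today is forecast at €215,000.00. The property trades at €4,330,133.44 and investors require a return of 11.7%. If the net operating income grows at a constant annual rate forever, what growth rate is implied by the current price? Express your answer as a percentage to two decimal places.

6.73%

P = D₁/(r−g) ⇒ g = r − D₁/P = 0.117 − €215,000.00/€4,330,133.44 = 0.067348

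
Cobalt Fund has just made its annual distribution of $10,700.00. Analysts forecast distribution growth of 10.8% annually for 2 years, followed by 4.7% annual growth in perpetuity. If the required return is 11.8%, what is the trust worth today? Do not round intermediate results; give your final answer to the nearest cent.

D_1 = 11855.60000
D_2 = 13136.00480
Terminal value at year 2: TV = D_2×(1+g_2)/(r−g_2) = 13753.39703/0.071 = 193709.81726
P_0 = D_1/(1+r)^1 + D_2/(1+r)^2 + TV/(1+r)^2
    = 10604.29338 + 10509.44281 + 154977.27643 = 176091.01262

$176091.01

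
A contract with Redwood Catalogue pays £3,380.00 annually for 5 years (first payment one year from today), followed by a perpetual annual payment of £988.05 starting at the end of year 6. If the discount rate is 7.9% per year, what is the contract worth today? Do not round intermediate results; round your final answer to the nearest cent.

£22082.55

PV of 5-year annuity: £3,380.00 × [1 − (1+0.079)^−5] / 0.079 = 13531.00355
Perpetuity value at year 5: £988.05 / 0.079 = 12506.96203
PV of perpetuity: 12506.96203 / (1+0.079)^5 = 8551.54544
Total PV = 13531.00355 + 8551.54544 = 22082.54899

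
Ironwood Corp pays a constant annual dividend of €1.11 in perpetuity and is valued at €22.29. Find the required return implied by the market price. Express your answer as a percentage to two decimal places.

4.98%

P = C/r ⇒ r = C/P = €1.11/€22.29 = 0.049798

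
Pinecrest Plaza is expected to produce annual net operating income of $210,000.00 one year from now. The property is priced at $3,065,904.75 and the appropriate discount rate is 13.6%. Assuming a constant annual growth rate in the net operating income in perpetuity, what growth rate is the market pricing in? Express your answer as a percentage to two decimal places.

P = D₁/(r−g) ⇒ g = r − D₁/P = 0.136 − $210,000.00/$3,065,904.75 = 0.067505

6.75%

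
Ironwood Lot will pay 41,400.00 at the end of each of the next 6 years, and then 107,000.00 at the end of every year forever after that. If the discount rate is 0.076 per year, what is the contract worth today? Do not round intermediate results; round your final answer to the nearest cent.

1100918.44

PV of 6-year annuity: 41,400.00 × [1 − (1+0.076)^−6] / 0.076 = 193731.98928
Perpetuity value at year 6: 107,000.00 / 0.076 = 1407894.73684
PV of perpetuity: 1407894.73684 / (1+0.076)^6 = 907186.45538
Total PV = 193731.98928 + 907186.45538 = 1100918.44465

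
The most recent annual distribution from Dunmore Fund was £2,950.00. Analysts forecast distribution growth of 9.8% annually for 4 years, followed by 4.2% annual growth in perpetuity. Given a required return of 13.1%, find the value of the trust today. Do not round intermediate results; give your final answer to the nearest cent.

D_1 = 3239.10000
D_2 = 3556.53180
D_3 = 3905.07192
D_4 = 4287.76896
Terminal value at year 4: TV = D_4×(1+g_2)/(r−g_2) = 4467.85526/0.089 = 50200.62091
P_0 = D_1/(1+r)^1 + D_2/(1+r)^2 + D_3/(1+r)^3 + D_4/(1+r)^4 + TV/(1+r)^4
    = 2863.92573 + 2780.36291 + 2699.23826 + 2620.48065 + 30680.23410 = 41644.24165

£41644.24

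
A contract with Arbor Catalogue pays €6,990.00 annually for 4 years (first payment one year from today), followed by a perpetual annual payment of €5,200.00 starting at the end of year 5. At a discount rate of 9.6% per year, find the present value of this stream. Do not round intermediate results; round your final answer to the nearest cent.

PV of 4-year annuity: €6,990.00 × [1 − (1+0.096)^−4] / 0.096 = 22350.58519
Perpetuity value at year 4: €5,200.00 / 0.096 = 54166.66667
PV of perpetuity: 54166.66667 / (1+0.096)^4 = 37539.62189
Total PV = 22350.58519 + 37539.62189 = 59890.20708

€59890.21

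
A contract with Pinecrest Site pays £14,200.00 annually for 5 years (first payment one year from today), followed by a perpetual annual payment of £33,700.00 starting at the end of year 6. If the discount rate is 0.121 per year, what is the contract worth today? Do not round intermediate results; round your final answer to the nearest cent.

£208393.05

PV of 5-year annuity: £14,200.00 × [1 − (1+0.121)^−5] / 0.121 = 51061.26701
Perpetuity value at year 5: £33,700.00 / 0.121 = 278512.39669
PV of perpetuity: 278512.39669 / (1+0.121)^5 = 157331.78414
Total PV = 51061.26701 + 157331.78414 = 208393.05115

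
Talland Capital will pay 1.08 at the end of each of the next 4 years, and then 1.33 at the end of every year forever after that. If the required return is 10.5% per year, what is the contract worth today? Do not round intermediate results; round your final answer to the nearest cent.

11.88

PV of 4-year annuity: 1.08 × [1 − (1+0.105)^−4] / 0.105 = 3.38673
Perpetuity value at year 4: 1.33 / 0.105 = 12.66667
PV of perpetuity: 12.66667 / (1+0.105)^4 = 8.49598
Total PV = 3.38673 + 8.49598 = 11.88270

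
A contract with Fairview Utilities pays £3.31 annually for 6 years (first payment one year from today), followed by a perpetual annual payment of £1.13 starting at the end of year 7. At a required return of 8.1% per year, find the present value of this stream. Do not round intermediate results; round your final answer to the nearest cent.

PV of 6-year annuity: £3.31 × [1 − (1+0.081)^−6] / 0.081 = 15.25542
Perpetuity value at year 6: £1.13 / 0.081 = 13.95062
PV of perpetuity: 13.95062 / (1+0.081)^6 = 8.74257
Total PV = 15.25542 + 8.74257 = 23.99800

£24.00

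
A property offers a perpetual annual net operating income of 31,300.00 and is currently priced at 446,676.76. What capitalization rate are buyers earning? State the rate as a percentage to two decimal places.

P = C/r ⇒ r = C/P = 31,300.00/446,676.76 = 0.070073

7.01%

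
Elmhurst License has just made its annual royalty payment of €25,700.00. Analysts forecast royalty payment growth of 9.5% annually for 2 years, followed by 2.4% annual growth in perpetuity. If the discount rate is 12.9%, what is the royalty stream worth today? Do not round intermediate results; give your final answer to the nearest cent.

€284869.04

D_1 = 28141.50000
D_2 = 30814.94250
Terminal value at year 2: TV = D_2×(1+g_2)/(r−g_2) = 31554.50112/0.105 = 300519.05829
P_0 = D_1/(1+r)^1 + D_2/(1+r)^2 + TV/(1+r)^2
    = 24926.04074 + 24175.38938 + 235767.60695 = 284869.03707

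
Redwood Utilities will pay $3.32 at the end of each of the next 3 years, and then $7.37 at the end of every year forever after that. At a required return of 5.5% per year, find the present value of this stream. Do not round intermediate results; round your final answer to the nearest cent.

$123.07

PV of 3-year annuity: $3.32 × [1 − (1+0.055)^−3] / 0.055 = 8.95714
Perpetuity value at year 3: $7.37 / 0.055 = 134.00000
PV of perpetuity: 134.00000 / (1+0.055)^3 = 114.11623
Total PV = 8.95714 + 114.11623 = 123.07337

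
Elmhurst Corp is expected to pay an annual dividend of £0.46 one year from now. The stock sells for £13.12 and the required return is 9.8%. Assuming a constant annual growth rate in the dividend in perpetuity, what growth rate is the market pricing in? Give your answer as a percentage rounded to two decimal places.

6.29%

P = D₁/(r−g) ⇒ g = r − D₁/P = 0.098 − £0.46/£13.12 = 0.062939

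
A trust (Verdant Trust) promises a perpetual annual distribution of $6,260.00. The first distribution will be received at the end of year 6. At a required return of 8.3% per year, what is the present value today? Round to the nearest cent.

Value at end of year 5: C / r = $6,260.00 / 0.083 = $75,421.6867
Discount to today: PV = $75,421.6867 / (1 + 0.083)^5 = $75,421.6867 / 1.489849 = $50,623.71

$50623.71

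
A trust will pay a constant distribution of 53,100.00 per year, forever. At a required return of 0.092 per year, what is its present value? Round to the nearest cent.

Level perpetuity: PV = C / r = 53,100.00 / 0.092 = 577,173.91

577173.91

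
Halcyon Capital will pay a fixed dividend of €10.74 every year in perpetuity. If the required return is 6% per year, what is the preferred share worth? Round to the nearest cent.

€179.00

Level perpetuity: PV = C / r = €10.74 / 0.06 = €179.00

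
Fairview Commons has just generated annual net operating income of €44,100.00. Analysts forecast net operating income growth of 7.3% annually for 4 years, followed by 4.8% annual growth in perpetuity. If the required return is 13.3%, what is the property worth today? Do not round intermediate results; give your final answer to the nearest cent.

€591631.70

D_1 = 47319.30000
D_2 = 50773.60890
D_3 = 54480.08235
D_4 = 58457.12836
Terminal value at year 4: TV = D_4×(1+g_2)/(r−g_2) = 61263.07052/0.085 = 720742.00615
P_0 = D_1/(1+r)^1 + D_2/(1+r)^2 + D_3/(1+r)^3 + D_4/(1+r)^4 + TV/(1+r)^4
    = 41764.60724 + 39552.88929 + 37458.29674 + 35474.62701 + 437381.28362 = 591631.70390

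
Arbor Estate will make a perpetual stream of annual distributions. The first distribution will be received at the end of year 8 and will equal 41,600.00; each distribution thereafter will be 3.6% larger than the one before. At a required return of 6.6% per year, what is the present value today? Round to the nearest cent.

886485.51

Value at end of year 7: C₁ / (r − g) = 41,600.00 / (0.066 − 0.036) = 1,386,666.6667
Discount to today: PV = 1,386,666.6667 / (1 + 0.066)^7 = 1,386,666.6667 / 1.564229 = 886,485.51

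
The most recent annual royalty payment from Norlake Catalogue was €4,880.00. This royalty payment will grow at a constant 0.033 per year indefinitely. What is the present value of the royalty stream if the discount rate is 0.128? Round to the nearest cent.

D₁ = D₀ × (1 + g) = €4,880.00 × 1.033 = €5,041.0400
Growing perpetuity: P = D₁ / (r − g) = €5,041.0400 / (0.128 − 0.033) = €53,063.58

€53063.58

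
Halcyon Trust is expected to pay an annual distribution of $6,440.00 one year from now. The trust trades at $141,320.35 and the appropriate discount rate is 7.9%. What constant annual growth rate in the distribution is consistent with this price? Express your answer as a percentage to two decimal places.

P = D₁/(r−g) ⇒ g = r − D₁/P = 0.079 − $6,440.00/$141,320.35 = 0.033430

3.34%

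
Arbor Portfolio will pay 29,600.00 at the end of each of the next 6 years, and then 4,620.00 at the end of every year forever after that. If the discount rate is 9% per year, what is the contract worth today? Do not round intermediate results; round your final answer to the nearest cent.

163391.58

PV of 6-year annuity: 29,600.00 × [1 − (1+0.09)^−6] / 0.09 = 132783.19027
Perpetuity value at year 6: 4,620.00 / 0.09 = 51333.33333
PV of perpetuity: 51333.33333 / (1+0.09)^6 = 30608.38945
Total PV = 132783.19027 + 30608.38945 = 163391.57972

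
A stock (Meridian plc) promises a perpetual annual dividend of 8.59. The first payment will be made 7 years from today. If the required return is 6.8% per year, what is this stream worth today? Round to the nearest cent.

85.12

Value at end of year 6: C / r = 8.59 / 0.068 = 126.3235
Discount to today: PV = 126.3235 / (1 + 0.068)^6 = 126.3235 / 1.483978 = 85.12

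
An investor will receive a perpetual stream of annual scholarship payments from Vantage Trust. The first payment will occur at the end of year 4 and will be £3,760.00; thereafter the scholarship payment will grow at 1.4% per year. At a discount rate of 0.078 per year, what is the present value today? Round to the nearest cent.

£46897.70

Value at end of year 3: C₁ / (r − g) = £3,760.00 / (0.078 − 0.014) = £58,750.0000
Discount to today: PV = £58,750.0000 / (1 + 0.078)^3 = £58,750.0000 / 1.252727 = £46,897.70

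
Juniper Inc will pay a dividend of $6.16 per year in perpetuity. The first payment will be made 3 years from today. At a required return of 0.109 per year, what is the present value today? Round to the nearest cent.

$45.95

Value at end of year 2: C / r = $6.16 / 0.109 = $56.5138
Discount to today: PV = $56.5138 / (1 + 0.109)^2 = $56.5138 / 1.229881 = $45.95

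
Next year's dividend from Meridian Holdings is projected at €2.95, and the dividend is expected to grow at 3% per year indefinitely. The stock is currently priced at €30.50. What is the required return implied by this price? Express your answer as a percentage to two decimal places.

12.67%

P = D₁/(r − g) ⇒ r = D₁/P + g = €2.9500/€30.50 + 0.03 = 0.096721 + 0.03 = 0.126721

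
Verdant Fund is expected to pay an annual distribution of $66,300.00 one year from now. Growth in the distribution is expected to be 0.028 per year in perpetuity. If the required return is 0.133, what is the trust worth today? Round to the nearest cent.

Growing perpetuity: P = D₁ / (r − g) = $66,300.0000 / (0.133 − 0.028) = $631,428.57

$631428.57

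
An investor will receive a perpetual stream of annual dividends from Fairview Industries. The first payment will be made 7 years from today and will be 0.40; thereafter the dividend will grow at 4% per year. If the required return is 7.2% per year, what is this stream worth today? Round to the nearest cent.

Value at end of year 6: C₁ / (r − g) = 0.40 / (0.072 − 0.04) = 12.5000
Discount to today: PV = 12.5000 / (1 + 0.072)^6 = 12.5000 / 1.517640 = 8.24

8.24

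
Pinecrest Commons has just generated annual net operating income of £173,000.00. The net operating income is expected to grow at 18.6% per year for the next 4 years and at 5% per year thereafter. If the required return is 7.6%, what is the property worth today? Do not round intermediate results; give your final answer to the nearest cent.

£11200091.61

D_1 = 205178.00000
D_2 = 243341.10800
D_3 = 288602.55409
D_4 = 342282.62915
Terminal value at year 4: TV = D_4×(1+g_2)/(r−g_2) = 359396.76061/0.026 = 13822952.33099
P_0 = D_1/(1+r)^1 + D_2/(1+r)^2 + D_3/(1+r)^3 + D_4/(1+r)^4 + TV/(1+r)^4
    = 190685.87361 + 210179.78262 + 231666.56337 + 255349.94810 + 10312209.44248 = 11200091.61017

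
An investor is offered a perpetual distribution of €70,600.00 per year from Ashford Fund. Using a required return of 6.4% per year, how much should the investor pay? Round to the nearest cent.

Level perpetuity: PV = C / r = €70,600.00 / 0.064 = €1,103,125.00

€1103125.00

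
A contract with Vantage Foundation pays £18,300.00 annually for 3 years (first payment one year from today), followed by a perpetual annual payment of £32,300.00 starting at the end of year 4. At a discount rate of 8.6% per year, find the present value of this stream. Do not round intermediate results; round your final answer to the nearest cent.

PV of 3-year annuity: £18,300.00 × [1 − (1+0.086)^−3] / 0.086 = 46654.92229
Perpetuity value at year 3: £32,300.00 / 0.086 = 375581.39535
PV of perpetuity: 375581.39535 / (1+0.086)^3 = 293234.18278
Total PV = 46654.92229 + 293234.18278 = 339889.10507

£339889.11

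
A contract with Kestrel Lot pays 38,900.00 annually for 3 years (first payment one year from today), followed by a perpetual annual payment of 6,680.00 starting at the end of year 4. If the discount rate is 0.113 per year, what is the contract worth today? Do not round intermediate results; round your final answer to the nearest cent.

PV of 3-year annuity: 38,900.00 × [1 − (1+0.113)^−3] / 0.113 = 94566.69000
Perpetuity value at year 3: 6,680.00 / 0.113 = 59115.04425
PV of perpetuity: 59115.04425 / (1+0.113)^3 = 42875.82859
Total PV = 94566.69000 + 42875.82859 = 137442.51859

137442.52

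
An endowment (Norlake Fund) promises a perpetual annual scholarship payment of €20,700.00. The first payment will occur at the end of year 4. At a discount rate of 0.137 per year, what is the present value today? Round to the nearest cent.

Value at end of year 3: C / r = €20,700.00 / 0.137 = €151,094.8905
Discount to today: PV = €151,094.8905 / (1 + 0.137)^3 = €151,094.8905 / 1.469878 = €102,794.15

€102794.15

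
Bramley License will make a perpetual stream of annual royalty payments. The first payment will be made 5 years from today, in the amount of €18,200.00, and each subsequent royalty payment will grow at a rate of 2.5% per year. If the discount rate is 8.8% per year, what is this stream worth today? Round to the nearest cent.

Value at end of year 4: C₁ / (r − g) = €18,200.00 / (0.088 − 0.025) = €288,888.8889
Discount to today: PV = €288,888.8889 / (1 + 0.088)^4 = €288,888.8889 / 1.401250 = €206,165.15

€206165.15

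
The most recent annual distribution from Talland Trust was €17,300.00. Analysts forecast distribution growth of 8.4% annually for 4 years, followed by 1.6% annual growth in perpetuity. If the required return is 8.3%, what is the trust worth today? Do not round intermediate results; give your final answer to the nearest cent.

D_1 = 18753.20000
D_2 = 20328.46880
D_3 = 22036.06018
D_4 = 23887.08923
Terminal value at year 4: TV = D_4×(1+g_2)/(r−g_2) = 24269.28266/0.067 = 362228.09943
P_0 = D_1/(1+r)^1 + D_2/(1+r)^2 + D_3/(1+r)^3 + D_4/(1+r)^4 + TV/(1+r)^4
    = 17315.97415 + 17331.96304 + 17347.96670 + 17363.98514 + 263310.58059 = 332670.46962

€332670.47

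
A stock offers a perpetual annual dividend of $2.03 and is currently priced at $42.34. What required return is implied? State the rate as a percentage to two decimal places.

4.79%

P = C/r ⇒ r = C/P = $2.03/$42.34 = 0.047945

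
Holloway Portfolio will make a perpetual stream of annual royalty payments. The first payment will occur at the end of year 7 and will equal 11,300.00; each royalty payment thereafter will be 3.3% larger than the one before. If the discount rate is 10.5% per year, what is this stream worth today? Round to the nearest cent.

Value at end of year 6: C₁ / (r − g) = 11,300.00 / (0.105 − 0.033) = 156,944.4444
Discount to today: PV = 156,944.4444 / (1 + 0.105)^6 = 156,944.4444 / 1.820429 = 86,212.90

86212.90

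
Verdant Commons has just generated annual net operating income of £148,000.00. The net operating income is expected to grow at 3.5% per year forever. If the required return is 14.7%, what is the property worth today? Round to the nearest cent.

£1367678.57

D₁ = D₀ × (1 + g) = £148,000.00 × 1.035 = £153,180.0000
Growing perpetuity: P = D₁ / (r − g) = £153,180.0000 / (0.147 − 0.035) = £1,367,678.57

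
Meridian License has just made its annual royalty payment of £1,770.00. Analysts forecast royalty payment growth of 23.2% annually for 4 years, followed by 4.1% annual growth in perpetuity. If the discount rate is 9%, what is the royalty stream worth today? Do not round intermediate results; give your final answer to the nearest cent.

£71077.57

D_1 = 2180.64000
D_2 = 2686.54848
D_3 = 3309.82773
D_4 = 4077.70776
Terminal value at year 4: TV = D_4×(1+g_2)/(r−g_2) = 4244.89378/0.049 = 86630.48527
P_0 = D_1/(1+r)^1 + D_2/(1+r)^2 + D_3/(1+r)^3 + D_4/(1+r)^4 + TV/(1+r)^4
    = 2000.58716 + 2261.21411 + 2555.79429 + 2888.75098 + 61371.21981 = 71077.56635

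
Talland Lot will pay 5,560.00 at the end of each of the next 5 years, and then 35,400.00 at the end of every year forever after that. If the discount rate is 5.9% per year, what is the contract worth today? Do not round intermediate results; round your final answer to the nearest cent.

473960.38

PV of 5-year annuity: 5,560.00 × [1 − (1+0.059)^−5] / 0.059 = 23484.59437
Perpetuity value at year 5: 35,400.00 / 0.059 = 600000.00000
PV of perpetuity: 600000.00000 / (1+0.059)^5 = 450475.78406
Total PV = 23484.59437 + 450475.78406 = 473960.37842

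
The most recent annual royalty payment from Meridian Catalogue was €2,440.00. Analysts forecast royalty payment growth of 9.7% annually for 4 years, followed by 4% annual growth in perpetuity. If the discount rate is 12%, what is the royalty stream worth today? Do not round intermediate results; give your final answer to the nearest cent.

D_1 = 2676.68000
D_2 = 2936.31796
D_3 = 3221.14080
D_4 = 3533.59146
Terminal value at year 4: TV = D_4×(1+g_2)/(r−g_2) = 3674.93512/0.08 = 45936.68898
P_0 = D_1/(1+r)^1 + D_2/(1+r)^2 + D_3/(1+r)^3 + D_4/(1+r)^4 + TV/(1+r)^4
    = 2389.89286 + 2340.81470 + 2292.74440 + 2245.66125 + 29193.59631 = 38462.70952

€38462.71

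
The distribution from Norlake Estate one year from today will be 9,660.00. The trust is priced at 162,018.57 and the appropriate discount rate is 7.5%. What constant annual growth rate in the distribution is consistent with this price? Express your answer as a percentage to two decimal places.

1.54%

P = D₁/(r−g) ⇒ g = r − D₁/P = 0.075 − 9,660.00/162,018.57 = 0.015377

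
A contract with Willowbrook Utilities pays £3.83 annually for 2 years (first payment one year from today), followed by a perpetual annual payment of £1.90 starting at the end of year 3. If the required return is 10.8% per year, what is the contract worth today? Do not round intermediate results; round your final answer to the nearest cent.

£20.91

PV of 2-year annuity: £3.83 × [1 − (1+0.108)^−2] / 0.108 = 6.57642
Perpetuity value at year 2: £1.90 / 0.108 = 17.59259
PV of perpetuity: 17.59259 / (1+0.108)^2 = 14.33014
Total PV = 6.57642 + 14.33014 = 20.90656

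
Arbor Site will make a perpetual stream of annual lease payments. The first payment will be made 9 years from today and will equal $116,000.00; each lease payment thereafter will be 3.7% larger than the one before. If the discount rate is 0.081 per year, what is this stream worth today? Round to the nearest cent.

$1413838.36

Value at end of year 8: C₁ / (r − g) = $116,000.00 / (0.081 − 0.037) = $2,636,363.6364
Discount to today: PV = $2,636,363.6364 / (1 + 0.081)^8 = $2,636,363.6364 / 1.864685 = $1,413,838.36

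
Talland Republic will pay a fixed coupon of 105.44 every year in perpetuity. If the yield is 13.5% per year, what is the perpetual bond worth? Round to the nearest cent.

Level perpetuity: PV = C / r = 105.44 / 0.135 = 781.04

781.04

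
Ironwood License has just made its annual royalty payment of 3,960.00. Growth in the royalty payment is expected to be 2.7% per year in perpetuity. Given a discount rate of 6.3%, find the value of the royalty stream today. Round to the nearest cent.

D₁ = D₀ × (1 + g) = 3,960.00 × 1.027 = 4,066.9200
Growing perpetuity: P = D₁ / (r − g) = 4,066.9200 / (0.063 − 0.027) = 112,970.00

112970.00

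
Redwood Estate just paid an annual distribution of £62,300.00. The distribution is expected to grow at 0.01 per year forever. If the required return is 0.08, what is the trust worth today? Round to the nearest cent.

£898900.00

D₁ = D₀ × (1 + g) = £62,300.00 × 1.01 = £62,923.0000
Growing perpetuity: P = D₁ / (r − g) = £62,923.0000 / (0.08 − 0.01) = £898,900.00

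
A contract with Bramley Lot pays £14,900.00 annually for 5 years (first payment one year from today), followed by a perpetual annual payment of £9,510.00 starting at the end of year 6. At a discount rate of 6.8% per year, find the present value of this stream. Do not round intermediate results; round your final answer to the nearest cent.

£162071.86

PV of 5-year annuity: £14,900.00 × [1 − (1+0.068)^−5] / 0.068 = 61421.49645
Perpetuity value at year 5: £9,510.00 / 0.068 = 139852.94118
PV of perpetuity: 139852.94118 / (1+0.068)^5 = 100650.36190
Total PV = 61421.49645 + 100650.36190 = 162071.85835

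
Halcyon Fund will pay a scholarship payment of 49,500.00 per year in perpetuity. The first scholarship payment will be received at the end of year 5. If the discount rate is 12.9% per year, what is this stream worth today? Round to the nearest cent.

Value at end of year 4: C / r = 49,500.00 / 0.129 = 383,720.9302
Discount to today: PV = 383,720.9302 / (1 + 0.129)^4 = 383,720.9302 / 1.624710 = 236,178.15

236178.15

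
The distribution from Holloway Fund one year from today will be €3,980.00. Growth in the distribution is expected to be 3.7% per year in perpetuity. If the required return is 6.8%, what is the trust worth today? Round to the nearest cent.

Growing perpetuity: P = D₁ / (r − g) = €3,980.0000 / (0.068 − 0.037) = €128,387.10

€128387.10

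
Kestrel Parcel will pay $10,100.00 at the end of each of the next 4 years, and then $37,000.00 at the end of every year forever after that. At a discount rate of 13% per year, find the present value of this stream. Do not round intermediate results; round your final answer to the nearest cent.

$204602.11

PV of 4-year annuity: $10,100.00 × [1 − (1+0.13)^−4] / 0.13 = 30042.16039
Perpetuity value at year 4: $37,000.00 / 0.13 = 284615.38462
PV of perpetuity: 284615.38462 / (1+0.13)^4 = 174559.94557
Total PV = 30042.16039 + 174559.94557 = 204602.10596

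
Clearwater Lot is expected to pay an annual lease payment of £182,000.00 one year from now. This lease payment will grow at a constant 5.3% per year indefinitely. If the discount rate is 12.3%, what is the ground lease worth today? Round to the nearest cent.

Growing perpetuity: P = D₁ / (r − g) = £182,000.0000 / (0.123 − 0.053) = £2,600,000.00

£2600000.00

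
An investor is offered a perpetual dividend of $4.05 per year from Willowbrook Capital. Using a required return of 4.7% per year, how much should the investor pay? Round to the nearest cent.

$86.17

Level perpetuity: PV = C / r = $4.05 / 0.047 = $86.17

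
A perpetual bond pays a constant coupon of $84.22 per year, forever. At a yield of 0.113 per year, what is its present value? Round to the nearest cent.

$745.31

Level perpetuity: PV = C / r = $84.22 / 0.113 = $745.31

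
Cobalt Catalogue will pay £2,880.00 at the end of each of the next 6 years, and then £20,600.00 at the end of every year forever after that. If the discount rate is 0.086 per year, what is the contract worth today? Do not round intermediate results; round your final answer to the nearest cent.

£159087.41

PV of 6-year annuity: £2,880.00 × [1 − (1+0.086)^−6] / 0.086 = 13074.98434
Perpetuity value at year 6: £20,600.00 / 0.086 = 239534.88372
PV of perpetuity: 239534.88372 / (1+0.086)^6 = 146012.42626
Total PV = 13074.98434 + 146012.42626 = 159087.41060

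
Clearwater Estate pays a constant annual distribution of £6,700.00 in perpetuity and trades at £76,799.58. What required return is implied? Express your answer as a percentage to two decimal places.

8.72%

P = C/r ⇒ r = C/P = £6,700.00/£76,799.58 = 0.087240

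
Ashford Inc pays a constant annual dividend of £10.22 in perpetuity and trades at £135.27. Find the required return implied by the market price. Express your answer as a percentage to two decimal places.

P = C/r ⇒ r = C/P = £10.22/£135.27 = 0.075553

7.56%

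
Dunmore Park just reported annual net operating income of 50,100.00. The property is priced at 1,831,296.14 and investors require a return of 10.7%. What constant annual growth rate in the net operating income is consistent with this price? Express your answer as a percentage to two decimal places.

P = D₀(1+g)/(r−g) ⇒ P(r−g) = D₀(1+g) ⇒ g(P+D₀) = P·r − D₀
g = (P·r − D₀)/(P + D₀) = (1,831,296.14×0.107 − 50,100.00) / (1,831,296.14 + 50,100.00) = 0.077522

7.75%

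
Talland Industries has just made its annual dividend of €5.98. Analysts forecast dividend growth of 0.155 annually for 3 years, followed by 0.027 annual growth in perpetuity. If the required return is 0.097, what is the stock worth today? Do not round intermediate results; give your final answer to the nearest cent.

€122.30

D_1 = 6.90690
D_2 = 7.97747
D_3 = 9.21398
Terminal value at year 3: TV = D_3×(1+g_2)/(r−g_2) = 9.46275/0.07 = 135.18221
P_0 = D_1/(1+r)^1 + D_2/(1+r)^2 + D_3/(1+r)^3 + TV/(1+r)^3
    = 6.29617 + 6.62906 + 6.97955 + 102.39993 = 122.30471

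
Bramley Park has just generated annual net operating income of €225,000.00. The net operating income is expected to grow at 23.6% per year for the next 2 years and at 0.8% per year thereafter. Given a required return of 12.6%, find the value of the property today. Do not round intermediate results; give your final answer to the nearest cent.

D_1 = 278100.00000
D_2 = 343731.60000
Terminal value at year 2: TV = D_2×(1+g_2)/(r−g_2) = 346481.45280/0.118 = 2936283.49831
P_0 = D_1/(1+r)^1 + D_2/(1+r)^2 + TV/(1+r)^2
    = 246980.46181 + 271108.21563 + 2315907.46911 = 2833996.14655

€2833996.15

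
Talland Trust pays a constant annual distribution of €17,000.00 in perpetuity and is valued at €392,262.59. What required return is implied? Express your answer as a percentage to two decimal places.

P = C/r ⇒ r = C/P = €17,000.00/€392,262.59 = 0.043338

4.33%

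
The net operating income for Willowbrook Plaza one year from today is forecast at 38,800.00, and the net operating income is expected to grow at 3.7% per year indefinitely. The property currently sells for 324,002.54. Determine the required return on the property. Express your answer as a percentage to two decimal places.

15.68%

P = D₁/(r − g) ⇒ r = D₁/P + g = 38,800.0000/324,002.54 + 0.037 = 0.119752 + 0.037 = 0.156752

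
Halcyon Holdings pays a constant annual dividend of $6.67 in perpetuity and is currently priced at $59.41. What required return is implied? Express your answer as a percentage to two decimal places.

11.23%

P = C/r ⇒ r = C/P = $6.67/$59.41 = 0.112271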